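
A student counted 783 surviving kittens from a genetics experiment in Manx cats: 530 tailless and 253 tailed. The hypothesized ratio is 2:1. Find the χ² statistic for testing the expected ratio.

The 2:1 ratio has 3 parts, so with N = 783 the expected counts are:
  tailless: 783 × 2/3 = 522
  tailed: 783 × 1/3 = 261
χ² = Σ (O − E)² / E
  tailless: (530 − 522)² / 522 = 0.1226
  tailed: (253 − 261)² / 261 = 0.2452
χ² = 0.1226 + 0.2452 = 0.3678 ≈ 0.368

0.368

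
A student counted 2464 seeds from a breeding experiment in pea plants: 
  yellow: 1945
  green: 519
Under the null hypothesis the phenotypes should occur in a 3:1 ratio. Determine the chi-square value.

20.366

Total ratio parts = 4. Expected numbers out of 2464:
  yellow: 2464 × 3/4 = 1848
  green: 2464 × 1/4 = 616
χ² = Σ (O − E)² / E
  yellow: (1945 − 1848)² / 1848 = 5.0915
  green: (519 − 616)² / 616 = 15.2744
χ² = 5.0915 + 15.2744 = 20.3659 ≈ 20.366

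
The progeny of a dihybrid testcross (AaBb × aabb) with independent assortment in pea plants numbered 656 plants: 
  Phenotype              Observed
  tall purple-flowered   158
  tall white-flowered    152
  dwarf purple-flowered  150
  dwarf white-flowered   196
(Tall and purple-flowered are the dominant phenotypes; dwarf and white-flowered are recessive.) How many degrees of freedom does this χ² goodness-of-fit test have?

A dihybrid testcross with independent assortment gives a 1:1:1:1 ratio.
A goodness-of-fit test with 4 phenotype classes has df = 4 − 1 = 3.

3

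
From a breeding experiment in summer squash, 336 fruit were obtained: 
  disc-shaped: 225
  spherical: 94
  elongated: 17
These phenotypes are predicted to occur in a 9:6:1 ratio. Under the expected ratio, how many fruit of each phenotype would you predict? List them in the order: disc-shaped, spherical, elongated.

Total ratio parts = 16. Expected numbers out of 336:
  disc-shaped: 336 × 9/16 = 189
  spherical: 336 × 6/16 = 126
  elongated: 336 × 1/16 = 21

189, 126, 21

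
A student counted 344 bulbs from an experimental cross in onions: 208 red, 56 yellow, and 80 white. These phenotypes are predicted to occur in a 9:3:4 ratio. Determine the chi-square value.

The 9:3:4 ratio has 16 parts, so with N = 344 the expected counts are:
  red: 344 × 9/16 = 193.5
  yellow: 344 × 3/16 = 64.5
  white: 344 × 4/16 = 86
χ² = Σ (O − E)² / E
  red: (208 − 193.5)² / 193.5 = 1.0866
  yellow: (56 − 64.5)² / 64.5 = 1.1202
  white: (80 − 86)² / 86 = 0.4186
χ² = 1.0866 + 1.1202 + 0.4186 = 2.6254 ≈ 2.625

2.625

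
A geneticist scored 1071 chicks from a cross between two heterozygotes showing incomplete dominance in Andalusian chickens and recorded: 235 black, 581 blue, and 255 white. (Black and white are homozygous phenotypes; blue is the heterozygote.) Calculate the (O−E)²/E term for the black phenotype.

With incomplete dominance, a heterozygote × heterozygote cross gives a 1:2:1 phenotypic ratio.
The 1:2:1 ratio has 4 parts, so with N = 1071 the expected counts are:
  black: 1071 × 1/4 = 267.75
  blue: 1071 × 2/4 = 535.5
  white: 1071 × 1/4 = 267.75
Contribution of black: (235 − 267.75)² / 267.75 = 4.0058

4.006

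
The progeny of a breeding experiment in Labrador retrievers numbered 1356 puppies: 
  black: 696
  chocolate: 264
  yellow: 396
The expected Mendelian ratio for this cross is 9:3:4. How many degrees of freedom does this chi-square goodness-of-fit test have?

A goodness-of-fit test with 3 phenotype classes has df = 3 − 1 = 2.

2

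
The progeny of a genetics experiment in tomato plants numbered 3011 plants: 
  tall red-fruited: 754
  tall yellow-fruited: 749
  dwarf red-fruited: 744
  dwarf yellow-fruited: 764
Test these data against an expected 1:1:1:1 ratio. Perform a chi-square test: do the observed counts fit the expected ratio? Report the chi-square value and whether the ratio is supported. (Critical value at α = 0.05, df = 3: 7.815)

0.291; consistent

Under the 1:1:1:1 hypothesis (Σ ratio = 4, N = 3011):
  tall red-fruited: 3011 × 1/4 = 752.75
  tall yellow-fruited: 3011 × 1/4 = 752.75
  dwarf red-fruited: 3011 × 1/4 = 752.75
  dwarf yellow-fruited: 3011 × 1/4 = 752.75
χ² = Σ (O − E)² / E
  tall red-fruited: (754 − 752.75)² / 752.75 = 0.0021
  tall yellow-fruited: (749 − 752.75)² / 752.75 = 0.0187
  dwarf red-fruited: (744 − 752.75)² / 752.75 = 0.1017
  dwarf yellow-fruited: (764 − 752.75)² / 752.75 = 0.1681
χ² = 0.0021 + 0.0187 + 0.1017 + 0.1681 = 0.2906 ≈ 0.291
Degrees of freedom = 4 − 1 = 3; critical value at α = 0.05 is 7.815.
Since 0.291 < 7.815, we fail to reject the null hypothesis — the data are consistent with the 1:1:1:1 ratio.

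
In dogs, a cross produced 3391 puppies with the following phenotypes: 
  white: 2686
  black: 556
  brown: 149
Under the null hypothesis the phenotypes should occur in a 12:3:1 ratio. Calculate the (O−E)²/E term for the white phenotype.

Expected counts for N = 3391 under a 12:3:1 ratio (total parts = 16):
  white: 3391 × 12/16 = 2543.25
  black: 3391 × 3/16 = 635.8125
  brown: 3391 × 1/16 = 211.9375
Contribution of white: (2686 − 2543.25)² / 2543.25 = 8.0124

8.012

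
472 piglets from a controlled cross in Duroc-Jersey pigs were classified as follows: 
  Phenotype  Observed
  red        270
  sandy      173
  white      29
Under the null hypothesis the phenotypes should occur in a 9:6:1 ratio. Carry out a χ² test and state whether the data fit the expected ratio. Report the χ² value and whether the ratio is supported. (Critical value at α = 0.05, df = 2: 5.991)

Total ratio parts = 16. Expected numbers out of 472:
  red: 472 × 9/16 = 265.5
  sandy: 472 × 6/16 = 177
  white: 472 × 1/16 = 29.5
χ² = Σ (O − E)² / E
  red: (270 − 265.5)² / 265.5 = 0.0763
  sandy: (173 − 177)² / 177 = 0.0904
  white: (29 − 29.5)² / 29.5 = 0.0085
χ² = 0.0763 + 0.0904 + 0.0085 = 0.1752 ≈ 0.175
Degrees of freedom = 3 − 1 = 2; critical value at α = 0.05 is 5.991.
Since 0.175 < 5.991, we fail to reject the null hypothesis — the data are consistent with the 9:6:1 ratio.

0.175; consistent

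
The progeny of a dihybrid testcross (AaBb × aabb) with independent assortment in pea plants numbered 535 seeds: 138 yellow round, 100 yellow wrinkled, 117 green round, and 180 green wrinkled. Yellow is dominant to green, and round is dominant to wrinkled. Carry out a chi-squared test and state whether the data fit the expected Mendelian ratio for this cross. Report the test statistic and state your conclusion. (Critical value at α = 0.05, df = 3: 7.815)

26.742; not consistent

A dihybrid testcross with independent assortment gives a 1:1:1:1 ratio.
Expected counts for N = 535 under a 1:1:1:1 ratio (total parts = 4):
  yellow round: 535 × 1/4 = 133.75
  yellow wrinkled: 535 × 1/4 = 133.75
  green round: 535 × 1/4 = 133.75
  green wrinkled: 535 × 1/4 = 133.75
χ² = Σ (O − E)² / E
  yellow round: (138 − 133.75)² / 133.75 = 0.1350
  yellow wrinkled: (100 − 133.75)² / 133.75 = 8.5164
  green round: (117 − 133.75)² / 133.75 = 2.0977
  green wrinkled: (180 − 133.75)² / 133.75 = 15.9930
χ² = 0.1350 + 8.5164 + 2.0977 + 15.9930 = 26.7421 ≈ 26.742
Degrees of freedom = 4 − 1 = 3; critical value at α = 0.05 is 7.815.
Since 26.742 > 7.815, we reject the null hypothesis — the data do not fit the 1:1:1:1 ratio.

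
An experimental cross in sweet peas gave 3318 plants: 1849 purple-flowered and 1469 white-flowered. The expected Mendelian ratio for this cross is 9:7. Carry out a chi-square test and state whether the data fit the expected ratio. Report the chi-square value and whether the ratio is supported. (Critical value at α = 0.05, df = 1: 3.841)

Total ratio parts = 16. Expected numbers out of 3318:
  purple-flowered: 3318 × 9/16 = 1866.375
  white-flowered: 3318 × 7/16 = 1451.625
χ² = Σ (O − E)² / E
  purple-flowered: (1849 − 1866.375)² / 1866.375 = 0.1618
  white-flowered: (1469 − 1451.625)² / 1451.625 = 0.2080
χ² = 0.1618 + 0.2080 = 0.3698 ≈ 0.370
Degrees of freedom = 2 − 1 = 1; critical value at α = 0.05 is 3.841.
Since 0.370 < 3.841, we fail to reject the null hypothesis — the data are consistent with the 9:7 ratio.

0.370; consistent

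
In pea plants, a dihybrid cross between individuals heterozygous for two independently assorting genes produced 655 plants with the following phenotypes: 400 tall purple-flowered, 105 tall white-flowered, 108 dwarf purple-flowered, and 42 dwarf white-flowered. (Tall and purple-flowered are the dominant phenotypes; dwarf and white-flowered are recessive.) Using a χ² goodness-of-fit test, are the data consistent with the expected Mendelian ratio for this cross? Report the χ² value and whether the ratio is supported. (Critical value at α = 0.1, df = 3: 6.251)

A dihybrid F₂ with independent assortment and complete dominance at both loci gives a 9:3:3:1 phenotypic ratio.
Total ratio parts = 16. Expected numbers out of 655:
  tall purple-flowered: 655 × 9/16 = 368.4375
  tall white-flowered: 655 × 3/16 = 122.8125
  dwarf purple-flowered: 655 × 3/16 = 122.8125
  dwarf white-flowered: 655 × 1/16 = 40.9375
χ² = Σ (O − E)² / E
  tall purple-flowered: (400 − 368.4375)² / 368.4375 = 2.7038
  tall white-flowered: (105 − 122.8125)² / 122.8125 = 2.5835
  dwarf purple-flowered: (108 − 122.8125)² / 122.8125 = 1.7865
  dwarf white-flowered: (42 − 40.9375)² / 40.9375 = 0.0276
χ² = 2.7038 + 2.5835 + 1.7865 + 0.0276 = 7.1014 ≈ 7.101
Degrees of freedom = 4 − 1 = 3; critical value at α = 0.1 is 6.251.
Since 7.101 > 6.251, we reject the null hypothesis — the data do not fit the 9:3:3:1 ratio.

7.101; not consistent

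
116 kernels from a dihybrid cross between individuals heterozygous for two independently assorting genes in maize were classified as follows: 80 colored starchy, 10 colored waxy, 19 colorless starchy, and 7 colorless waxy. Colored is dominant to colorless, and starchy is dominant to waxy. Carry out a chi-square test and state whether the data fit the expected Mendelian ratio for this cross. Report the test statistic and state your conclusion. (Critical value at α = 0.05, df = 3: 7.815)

10.038; not consistent

A dihybrid F₂ with independent assortment and complete dominance at both loci gives a 9:3:3:1 phenotypic ratio.
Expected counts for N = 116 under a 9:3:3:1 ratio (total parts = 16):
  colored starchy: 116 × 9/16 = 65.25
  colored waxy: 116 × 3/16 = 21.75
  colorless starchy: 116 × 3/16 = 21.75
  colorless waxy: 116 × 1/16 = 7.25
χ² = Σ (O − E)² / E
  colored starchy: (80 − 65.25)² / 65.25 = 3.3343
  colored waxy: (10 − 21.75)² / 21.75 = 6.3477
  colorless starchy: (19 − 21.75)² / 21.75 = 0.3477
  colorless waxy: (7 − 7.25)² / 7.25 = 0.0086
χ² = 3.3343 + 6.3477 + 0.3477 + 0.0086 = 10.0383 ≈ 10.038
Degrees of freedom = 4 − 1 = 3; critical value at α = 0.05 is 7.815.
Since 10.038 > 7.815, we reject the null hypothesis — the data do not fit the 9:3:3:1 ratio.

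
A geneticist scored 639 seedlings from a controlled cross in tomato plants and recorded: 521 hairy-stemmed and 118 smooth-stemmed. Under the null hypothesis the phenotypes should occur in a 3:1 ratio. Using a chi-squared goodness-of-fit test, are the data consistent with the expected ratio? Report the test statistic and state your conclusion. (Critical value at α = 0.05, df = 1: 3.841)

14.548; not consistent

Expected counts for N = 639 under a 3:1 ratio (total parts = 4):
  hairy-stemmed: 639 × 3/4 = 479.25
  smooth-stemmed: 639 × 1/4 = 159.75
χ² = Σ (O − E)² / E
  hairy-stemmed: (521 − 479.25)² / 479.25 = 3.6371
  smooth-stemmed: (118 − 159.75)² / 159.75 = 10.9112
χ² = 3.6371 + 10.9112 = 14.5483 ≈ 14.548
Degrees of freedom = 2 − 1 = 1; critical value at α = 0.05 is 3.841.
Since 14.548 > 3.841, we reject the null hypothesis — the data do not fit the 3:1 ratio.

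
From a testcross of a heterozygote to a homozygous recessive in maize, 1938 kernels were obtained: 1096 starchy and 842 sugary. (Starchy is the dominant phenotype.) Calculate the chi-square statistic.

33.290

A testcross of a heterozygote (Aa × aa) gives a 1:1 phenotypic ratio.
The 1:1 ratio has 2 parts, so with N = 1938 the expected counts are:
  starchy: 1938 × 1/2 = 969
  sugary: 1938 × 1/2 = 969
χ² = Σ (O − E)² / E
  starchy: (1096 − 969)² / 969 = 16.6450
  sugary: (842 − 969)² / 969 = 16.6450
χ² = 16.6450 + 16.6450 = 33.290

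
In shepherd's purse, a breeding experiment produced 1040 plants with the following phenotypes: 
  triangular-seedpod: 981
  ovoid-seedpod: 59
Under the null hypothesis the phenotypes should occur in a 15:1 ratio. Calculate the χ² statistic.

The 15:1 ratio has 16 parts, so with N = 1040 the expected counts are:
  triangular-seedpod: 1040 × 15/16 = 975
  ovoid-seedpod: 1040 × 1/16 = 65
χ² = Σ (O − E)² / E
  triangular-seedpod: (981 − 975)² / 975 = 0.0369
  ovoid-seedpod: (59 − 65)² / 65 = 0.5538
χ² = 0.0369 + 0.5538 = 0.5907 ≈ 0.591

0.591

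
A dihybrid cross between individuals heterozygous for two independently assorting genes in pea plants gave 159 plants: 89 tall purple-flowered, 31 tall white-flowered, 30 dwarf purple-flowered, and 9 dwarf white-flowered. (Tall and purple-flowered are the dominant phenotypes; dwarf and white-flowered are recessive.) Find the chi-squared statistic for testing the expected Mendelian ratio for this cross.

A dihybrid F₂ with independent assortment and complete dominance at both loci gives a 9:3:3:1 phenotypic ratio.
Expected counts for N = 159 under a 9:3:3:1 ratio (total parts = 16):
  tall purple-flowered: 159 × 9/16 = 89.4375
  tall white-flowered: 159 × 3/16 = 29.8125
  dwarf purple-flowered: 159 × 3/16 = 29.8125
  dwarf white-flowered: 159 × 1/16 = 9.9375
χ² = Σ (O − E)² / E
  tall purple-flowered: (89 − 89.4375)² / 89.4375 = 0.0021
  tall white-flowered: (31 − 29.8125)² / 29.8125 = 0.0473
  dwarf purple-flowered: (30 − 29.8125)² / 29.8125 = 0.0012
  dwarf white-flowered: (9 − 9.9375)² / 9.9375 = 0.0884
χ² = 0.0021 + 0.0473 + 0.0012 + 0.0884 = 0.139

0.139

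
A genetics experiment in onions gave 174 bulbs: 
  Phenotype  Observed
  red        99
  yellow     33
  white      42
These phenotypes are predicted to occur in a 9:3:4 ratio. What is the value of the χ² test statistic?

0.069

Total ratio parts = 16. Expected numbers out of 174:
  red: 174 × 9/16 = 97.875
  yellow: 174 × 3/16 = 32.625
  white: 174 × 4/16 = 43.5
χ² = Σ (O − E)² / E
  red: (99 − 97.875)² / 97.875 = 0.0129
  yellow: (33 − 32.625)² / 32.625 = 0.0043
  white: (42 − 43.5)² / 43.5 = 0.0517
χ² = 0.0129 + 0.0043 + 0.0517 = 0.0689 ≈ 0.069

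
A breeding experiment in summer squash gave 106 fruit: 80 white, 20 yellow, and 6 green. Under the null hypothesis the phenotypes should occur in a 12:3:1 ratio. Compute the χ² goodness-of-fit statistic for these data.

0.063

Under the 12:3:1 hypothesis (Σ ratio = 16, N = 106):
  white: 106 × 12/16 = 79.5
  yellow: 106 × 3/16 = 19.875
  green: 106 × 1/16 = 6.625
χ² = Σ (O − E)² / E
  white: (80 − 79.5)² / 79.5 = 0.0031
  yellow: (20 − 19.875)² / 19.875 = 0.0008
  green: (6 − 6.625)² / 6.625 = 0.0590
χ² = 0.0031 + 0.0008 + 0.0590 = 0.0629 ≈ 0.063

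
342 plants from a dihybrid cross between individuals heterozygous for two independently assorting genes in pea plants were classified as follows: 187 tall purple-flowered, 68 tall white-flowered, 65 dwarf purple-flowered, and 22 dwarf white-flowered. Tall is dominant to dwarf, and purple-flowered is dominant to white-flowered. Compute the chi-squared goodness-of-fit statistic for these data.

0.415

A dihybrid F₂ with independent assortment and complete dominance at both loci gives a 9:3:3:1 phenotypic ratio.
Expected counts for N = 342 under a 9:3:3:1 ratio (total parts = 16):
  tall purple-flowered: 342 × 9/16 = 192.375
  tall white-flowered: 342 × 3/16 = 64.125
  dwarf purple-flowered: 342 × 3/16 = 64.125
  dwarf white-flowered: 342 × 1/16 = 21.375
χ² = Σ (O − E)² / E
  tall purple-flowered: (187 − 192.375)² / 192.375 = 0.1502
  tall white-flowered: (68 − 64.125)² / 64.125 = 0.2342
  dwarf purple-flowered: (65 − 64.125)² / 64.125 = 0.0119
  dwarf white-flowered: (22 − 21.375)² / 21.375 = 0.0183
χ² = 0.1502 + 0.2342 + 0.0119 + 0.0183 = 0.4146 ≈ 0.415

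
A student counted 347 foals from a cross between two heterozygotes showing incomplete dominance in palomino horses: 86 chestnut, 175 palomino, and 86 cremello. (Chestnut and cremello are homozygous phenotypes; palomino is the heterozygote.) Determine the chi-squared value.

With incomplete dominance, a heterozygote × heterozygote cross gives a 1:2:1 phenotypic ratio.
Total ratio parts = 4. Expected numbers out of 347:
  chestnut: 347 × 1/4 = 86.75
  palomino: 347 × 2/4 = 173.5
  cremello: 347 × 1/4 = 86.75
χ² = Σ (O − E)² / E
  chestnut: (86 − 86.75)² / 86.75 = 0.0065
  palomino: (175 − 173.5)² / 173.5 = 0.0130
  cremello: (86 − 86.75)² / 86.75 = 0.0065
χ² = 0.0065 + 0.0130 + 0.0065 = 0.026

0.026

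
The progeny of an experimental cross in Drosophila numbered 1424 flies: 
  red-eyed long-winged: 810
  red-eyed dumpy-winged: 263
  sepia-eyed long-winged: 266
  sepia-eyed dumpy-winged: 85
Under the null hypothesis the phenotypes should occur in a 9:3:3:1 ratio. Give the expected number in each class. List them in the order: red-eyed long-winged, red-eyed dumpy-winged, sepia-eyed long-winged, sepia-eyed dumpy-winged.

801, 267, 267, 89

The 9:3:3:1 ratio has 16 parts, so with N = 1424 the expected counts are:
  red-eyed long-winged: 1424 × 9/16 = 801
  red-eyed dumpy-winged: 1424 × 3/16 = 267
  sepia-eyed long-winged: 1424 × 3/16 = 267
  sepia-eyed dumpy-winged: 1424 × 1/16 = 89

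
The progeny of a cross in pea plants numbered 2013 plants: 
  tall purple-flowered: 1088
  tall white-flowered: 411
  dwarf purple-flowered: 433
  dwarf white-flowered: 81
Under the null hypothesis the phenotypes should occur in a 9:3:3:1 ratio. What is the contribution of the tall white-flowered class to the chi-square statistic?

The 9:3:3:1 ratio has 16 parts, so with N = 2013 the expected counts are:
  tall purple-flowered: 2013 × 9/16 = 1132.3125
  tall white-flowered: 2013 × 3/16 = 377.4375
  dwarf purple-flowered: 2013 × 3/16 = 377.4375
  dwarf white-flowered: 2013 × 1/16 = 125.8125
Contribution of tall white-flowered: (411 − 377.4375)² / 377.4375 = 2.9844

2.984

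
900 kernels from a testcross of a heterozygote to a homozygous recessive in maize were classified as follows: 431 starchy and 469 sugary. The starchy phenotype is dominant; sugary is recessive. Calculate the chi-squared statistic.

1.604

A testcross of a heterozygote (Aa × aa) gives a 1:1 phenotypic ratio.
The 1:1 ratio has 2 parts, so with N = 900 the expected counts are:
  starchy: 900 × 1/2 = 450
  sugary: 900 × 1/2 = 450
χ² = Σ (O − E)² / E
  starchy: (431 − 450)² / 450 = 0.8022
  sugary: (469 − 450)² / 450 = 0.8022
χ² = 0.8022 + 0.8022 = 1.6044 ≈ 1.604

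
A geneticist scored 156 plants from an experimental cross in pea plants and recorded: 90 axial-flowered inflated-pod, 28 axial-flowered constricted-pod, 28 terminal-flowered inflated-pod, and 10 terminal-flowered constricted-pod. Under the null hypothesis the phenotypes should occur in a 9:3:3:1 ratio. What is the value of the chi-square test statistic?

0.171

Total ratio parts = 16. Expected numbers out of 156:
  axial-flowered inflated-pod: 156 × 9/16 = 87.75
  axial-flowered constricted-pod: 156 × 3/16 = 29.25
  terminal-flowered inflated-pod: 156 × 3/16 = 29.25
  terminal-flowered constricted-pod: 156 × 1/16 = 9.75
χ² = Σ (O − E)² / E
  axial-flowered inflated-pod: (90 − 87.75)² / 87.75 = 0.0577
  axial-flowered constricted-pod: (28 − 29.25)² / 29.25 = 0.0534
  terminal-flowered inflated-pod: (28 − 29.25)² / 29.25 = 0.0534
  terminal-flowered constricted-pod: (10 − 9.75)² / 9.75 = 0.0064
χ² = 0.0577 + 0.0534 + 0.0534 + 0.0064 = 0.1709 ≈ 0.171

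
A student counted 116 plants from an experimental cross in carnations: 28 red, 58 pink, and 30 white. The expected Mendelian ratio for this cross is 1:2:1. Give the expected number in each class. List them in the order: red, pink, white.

Total ratio parts = 4. Expected numbers out of 116:
  red: 116 × 1/4 = 29
  pink: 116 × 2/4 = 58
  white: 116 × 1/4 = 29

29, 58, 29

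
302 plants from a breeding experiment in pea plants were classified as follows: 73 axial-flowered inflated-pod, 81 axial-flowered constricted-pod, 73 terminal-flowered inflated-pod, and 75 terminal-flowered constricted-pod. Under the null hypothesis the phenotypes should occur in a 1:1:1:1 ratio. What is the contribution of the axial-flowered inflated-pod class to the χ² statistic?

0.083

The 1:1:1:1 ratio has 4 parts, so with N = 302 the expected counts are:
  axial-flowered inflated-pod: 302 × 1/4 = 75.5
  axial-flowered constricted-pod: 302 × 1/4 = 75.5
  terminal-flowered inflated-pod: 302 × 1/4 = 75.5
  terminal-flowered constricted-pod: 302 × 1/4 = 75.5
Contribution of axial-flowered inflated-pod: (73 − 75.5)² / 75.5 = 0.0828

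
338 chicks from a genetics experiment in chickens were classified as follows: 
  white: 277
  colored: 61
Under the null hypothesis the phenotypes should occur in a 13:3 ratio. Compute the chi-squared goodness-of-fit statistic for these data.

0.110

The 13:3 ratio has 16 parts, so with N = 338 the expected counts are:
  white: 338 × 13/16 = 274.625
  colored: 338 × 3/16 = 63.375
χ² = Σ (O − E)² / E
  white: (277 − 274.625)² / 274.625 = 0.0205
  colored: (61 − 63.375)² / 63.375 = 0.0890
χ² = 0.0205 + 0.0890 = 0.1095 ≈ 0.110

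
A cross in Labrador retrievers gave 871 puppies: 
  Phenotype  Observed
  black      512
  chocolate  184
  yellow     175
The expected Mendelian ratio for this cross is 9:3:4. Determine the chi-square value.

12.007

Under the 9:3:4 hypothesis (Σ ratio = 16, N = 871):
  black: 871 × 9/16 = 489.9375
  chocolate: 871 × 3/16 = 163.3125
  yellow: 871 × 4/16 = 217.75
χ² = Σ (O − E)² / E
  black: (512 − 489.9375)² / 489.9375 = 0.9935
  chocolate: (184 − 163.3125)² / 163.3125 = 2.6206
  yellow: (175 − 217.75)² / 217.75 = 8.3929
χ² = 0.9935 + 2.6206 + 8.3929 = 12.007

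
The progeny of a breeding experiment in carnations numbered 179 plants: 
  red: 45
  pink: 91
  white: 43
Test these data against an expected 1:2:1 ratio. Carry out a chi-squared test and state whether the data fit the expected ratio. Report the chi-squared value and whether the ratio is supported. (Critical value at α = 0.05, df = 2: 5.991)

Under the 1:2:1 hypothesis (Σ ratio = 4, N = 179):
  red: 179 × 1/4 = 44.75
  pink: 179 × 2/4 = 89.5
  white: 179 × 1/4 = 44.75
χ² = Σ (O − E)² / E
  red: (45 − 44.75)² / 44.75 = 0.0014
  pink: (91 − 89.5)² / 89.5 = 0.0251
  white: (43 − 44.75)² / 44.75 = 0.0684
χ² = 0.0014 + 0.0251 + 0.0684 = 0.0949 ≈ 0.095
Degrees of freedom = 3 − 1 = 2; critical value at α = 0.05 is 5.991.
Since 0.095 < 5.991, we fail to reject the null hypothesis — the data are consistent with the 1:2:1 ratio.

0.095; consistent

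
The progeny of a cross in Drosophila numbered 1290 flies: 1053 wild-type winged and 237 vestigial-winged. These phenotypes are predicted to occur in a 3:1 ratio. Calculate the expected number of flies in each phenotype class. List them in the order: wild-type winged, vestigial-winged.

Total ratio parts = 4. Expected numbers out of 1290:
  wild-type winged: 1290 × 3/4 = 967.5
  vestigial-winged: 1290 × 1/4 = 322.5

967.5, 322.5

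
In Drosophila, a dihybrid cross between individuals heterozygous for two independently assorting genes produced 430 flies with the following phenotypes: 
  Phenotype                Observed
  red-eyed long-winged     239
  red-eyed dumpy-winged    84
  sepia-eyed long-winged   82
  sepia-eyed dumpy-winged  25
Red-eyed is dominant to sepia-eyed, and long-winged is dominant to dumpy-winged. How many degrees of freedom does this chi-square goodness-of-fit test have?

A dihybrid F₂ with independent assortment and complete dominance at both loci gives a 9:3:3:1 phenotypic ratio.
A goodness-of-fit test with 4 phenotype classes has df = 4 − 1 = 3.

3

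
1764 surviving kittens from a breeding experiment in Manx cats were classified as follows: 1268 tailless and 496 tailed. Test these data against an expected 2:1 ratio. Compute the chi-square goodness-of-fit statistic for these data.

21.592

The 2:1 ratio has 3 parts, so with N = 1764 the expected counts are:
  tailless: 1764 × 2/3 = 1176
  tailed: 1764 × 1/3 = 588
χ² = Σ (O − E)² / E
  tailless: (1268 − 1176)² / 1176 = 7.1973
  tailed: (496 − 588)² / 588 = 14.3946
χ² = 7.1973 + 14.3946 = 21.5919 ≈ 21.592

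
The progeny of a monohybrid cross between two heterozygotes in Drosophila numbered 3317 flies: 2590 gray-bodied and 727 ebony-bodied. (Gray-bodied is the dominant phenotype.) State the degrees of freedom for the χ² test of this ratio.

For a monohybrid cross between heterozygotes with complete dominance, the expected phenotypic ratio is 3:1.
A goodness-of-fit test with 2 phenotype classes has df = 2 − 1 = 1.

1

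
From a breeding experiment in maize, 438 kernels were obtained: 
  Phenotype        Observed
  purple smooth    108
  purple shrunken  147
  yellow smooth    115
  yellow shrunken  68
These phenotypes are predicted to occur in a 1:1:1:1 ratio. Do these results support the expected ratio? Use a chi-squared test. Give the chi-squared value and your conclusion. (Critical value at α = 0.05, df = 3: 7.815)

28.868; not consistent

Under the 1:1:1:1 hypothesis (Σ ratio = 4, N = 438):
  purple smooth: 438 × 1/4 = 109.5
  purple shrunken: 438 × 1/4 = 109.5
  yellow smooth: 438 × 1/4 = 109.5
  yellow shrunken: 438 × 1/4 = 109.5
χ² = Σ (O − E)² / E
  purple smooth: (108 − 109.5)² / 109.5 = 0.0205
  purple shrunken: (147 − 109.5)² / 109.5 = 12.8425
  yellow smooth: (115 − 109.5)² / 109.5 = 0.2763
  yellow shrunken: (68 − 109.5)² / 109.5 = 15.7283
χ² = 0.0205 + 12.8425 + 0.2763 + 15.7283 = 28.8676 ≈ 28.868
Degrees of freedom = 4 − 1 = 3; critical value at α = 0.05 is 7.815.
Since 28.868 > 7.815, we reject the null hypothesis — the data do not fit the 1:1:1:1 ratio.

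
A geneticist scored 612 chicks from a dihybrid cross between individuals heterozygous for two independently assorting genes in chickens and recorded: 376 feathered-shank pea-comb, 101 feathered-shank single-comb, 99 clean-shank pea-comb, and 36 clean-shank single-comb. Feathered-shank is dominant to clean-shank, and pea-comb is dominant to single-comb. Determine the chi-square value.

A dihybrid F₂ with independent assortment and complete dominance at both loci gives a 9:3:3:1 phenotypic ratio.
Total ratio parts = 16. Expected numbers out of 612:
  feathered-shank pea-comb: 612 × 9/16 = 344.25
  feathered-shank single-comb: 612 × 3/16 = 114.75
  clean-shank pea-comb: 612 × 3/16 = 114.75
  clean-shank single-comb: 612 × 1/16 = 38.25
χ² = Σ (O − E)² / E
  feathered-shank pea-comb: (376 − 344.25)² / 344.25 = 2.9283
  feathered-shank single-comb: (101 − 114.75)² / 114.75 = 1.6476
  clean-shank pea-comb: (99 − 114.75)² / 114.75 = 2.1618
  clean-shank single-comb: (36 − 38.25)² / 38.25 = 0.1324
χ² = 2.9283 + 1.6476 + 2.1618 + 0.1324 = 6.8701 ≈ 6.870

6.870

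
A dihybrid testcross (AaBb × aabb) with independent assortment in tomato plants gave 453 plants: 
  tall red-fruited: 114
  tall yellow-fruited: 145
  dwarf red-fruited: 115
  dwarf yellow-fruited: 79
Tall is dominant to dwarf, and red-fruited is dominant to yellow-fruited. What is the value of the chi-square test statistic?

19.291

A dihybrid testcross with independent assortment gives a 1:1:1:1 ratio.
Total ratio parts = 4. Expected numbers out of 453:
  tall red-fruited: 453 × 1/4 = 113.25
  tall yellow-fruited: 453 × 1/4 = 113.25
  dwarf red-fruited: 453 × 1/4 = 113.25
  dwarf yellow-fruited: 453 × 1/4 = 113.25
χ² = Σ (O − E)² / E
  tall red-fruited: (114 − 113.25)² / 113.25 = 0.0050
  tall yellow-fruited: (145 − 113.25)² / 113.25 = 8.9012
  dwarf red-fruited: (115 − 113.25)² / 113.25 = 0.0270
  dwarf yellow-fruited: (79 − 113.25)² / 113.25 = 10.3582
χ² = 0.0050 + 8.9012 + 0.0270 + 10.3582 = 19.2914 ≈ 19.291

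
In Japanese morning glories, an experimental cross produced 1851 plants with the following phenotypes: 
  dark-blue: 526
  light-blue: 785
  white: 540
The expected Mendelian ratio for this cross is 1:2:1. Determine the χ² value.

Expected counts for N = 1851 under a 1:2:1 ratio (total parts = 4):
  dark-blue: 1851 × 1/4 = 462.75
  light-blue: 1851 × 2/4 = 925.5
  white: 1851 × 1/4 = 462.75
χ² = Σ (O − E)² / E
  dark-blue: (526 − 462.75)² / 462.75 = 8.6452
  light-blue: (785 − 925.5)² / 925.5 = 21.3293
  white: (540 − 462.75)² / 462.75 = 12.8959
χ² = 8.6452 + 21.3293 + 12.8959 = 42.8704 ≈ 42.870

42.870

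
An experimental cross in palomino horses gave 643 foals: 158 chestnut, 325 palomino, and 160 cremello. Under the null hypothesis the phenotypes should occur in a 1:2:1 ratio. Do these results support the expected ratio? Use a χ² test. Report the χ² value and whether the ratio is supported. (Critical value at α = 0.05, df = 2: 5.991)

Expected counts for N = 643 under a 1:2:1 ratio (total parts = 4):
  chestnut: 643 × 1/4 = 160.75
  palomino: 643 × 2/4 = 321.5
  cremello: 643 × 1/4 = 160.75
χ² = Σ (O − E)² / E
  chestnut: (158 − 160.75)² / 160.75 = 0.0470
  palomino: (325 − 321.5)² / 321.5 = 0.0381
  cremello: (160 − 160.75)² / 160.75 = 0.0035
χ² = 0.0470 + 0.0381 + 0.0035 = 0.0886 ≈ 0.089
Degrees of freedom = 3 − 1 = 2; critical value at α = 0.05 is 5.991.
Since 0.089 < 5.991, we fail to reject the null hypothesis — the data are consistent with the 1:2:1 ratio.

0.089; consistent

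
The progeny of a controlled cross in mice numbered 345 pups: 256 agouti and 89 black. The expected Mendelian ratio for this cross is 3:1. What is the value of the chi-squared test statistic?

0.117

Under the 3:1 hypothesis (Σ ratio = 4, N = 345):
  agouti: 345 × 3/4 = 258.75
  black: 345 × 1/4 = 86.25
χ² = Σ (O − E)² / E
  agouti: (256 − 258.75)² / 258.75 = 0.0292
  black: (89 − 86.25)² / 86.25 = 0.0877
χ² = 0.0292 + 0.0877 = 0.1169 ≈ 0.117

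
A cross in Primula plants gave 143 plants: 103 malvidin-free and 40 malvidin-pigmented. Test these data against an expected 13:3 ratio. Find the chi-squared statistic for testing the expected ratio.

7.983

Under the 13:3 hypothesis (Σ ratio = 16, N = 143):
  malvidin-free: 143 × 13/16 = 116.1875
  malvidin-pigmented: 143 × 3/16 = 26.8125
χ² = Σ (O − E)² / E
  malvidin-free: (103 − 116.1875)² / 116.1875 = 1.4968
  malvidin-pigmented: (40 − 26.8125)² / 26.8125 = 6.4862
χ² = 1.4968 + 6.4862 = 7.983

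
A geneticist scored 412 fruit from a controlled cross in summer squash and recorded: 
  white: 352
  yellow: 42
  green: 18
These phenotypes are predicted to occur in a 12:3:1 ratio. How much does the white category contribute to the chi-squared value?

5.984

Expected counts for N = 412 under a 12:3:1 ratio (total parts = 16):
  white: 412 × 12/16 = 309
  yellow: 412 × 3/16 = 77.25
  green: 412 × 1/16 = 25.75
Contribution of white: (352 − 309)² / 309 = 5.9838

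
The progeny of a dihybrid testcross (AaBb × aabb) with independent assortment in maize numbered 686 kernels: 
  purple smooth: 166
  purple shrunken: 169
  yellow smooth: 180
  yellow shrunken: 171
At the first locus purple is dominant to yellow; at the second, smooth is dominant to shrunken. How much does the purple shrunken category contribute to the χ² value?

0.036

A dihybrid testcross with independent assortment gives a 1:1:1:1 ratio.
Expected counts for N = 686 under a 1:1:1:1 ratio (total parts = 4):
  purple smooth: 686 × 1/4 = 171.5
  purple shrunken: 686 × 1/4 = 171.5
  yellow smooth: 686 × 1/4 = 171.5
  yellow shrunken: 686 × 1/4 = 171.5
Contribution of purple shrunken: (169 − 171.5)² / 171.5 = 0.0364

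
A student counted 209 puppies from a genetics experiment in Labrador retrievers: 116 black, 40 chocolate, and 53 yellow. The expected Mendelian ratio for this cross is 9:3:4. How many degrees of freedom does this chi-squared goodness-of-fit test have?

2

A goodness-of-fit test with 3 phenotype classes has df = 3 − 1 = 2.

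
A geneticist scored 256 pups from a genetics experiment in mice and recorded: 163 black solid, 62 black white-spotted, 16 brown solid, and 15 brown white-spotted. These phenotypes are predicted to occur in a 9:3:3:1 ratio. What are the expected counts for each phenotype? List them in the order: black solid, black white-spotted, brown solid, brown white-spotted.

Expected counts for N = 256 under a 9:3:3:1 ratio (total parts = 16):
  black solid: 256 × 9/16 = 144
  black white-spotted: 256 × 3/16 = 48
  brown solid: 256 × 3/16 = 48
  brown white-spotted: 256 × 1/16 = 16

144, 48, 48, 16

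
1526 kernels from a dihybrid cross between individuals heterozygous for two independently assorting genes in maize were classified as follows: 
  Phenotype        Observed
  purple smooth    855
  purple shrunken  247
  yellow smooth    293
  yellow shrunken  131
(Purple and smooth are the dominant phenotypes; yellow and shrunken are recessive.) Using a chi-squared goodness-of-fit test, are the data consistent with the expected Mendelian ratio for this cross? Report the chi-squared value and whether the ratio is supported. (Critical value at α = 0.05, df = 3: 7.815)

18.835; not consistent

A dihybrid F₂ with independent assortment and complete dominance at both loci gives a 9:3:3:1 phenotypic ratio.
Under the 9:3:3:1 hypothesis (Σ ratio = 16, N = 1526):
  purple smooth: 1526 × 9/16 = 858.375
  purple shrunken: 1526 × 3/16 = 286.125
  yellow smooth: 1526 × 3/16 = 286.125
  yellow shrunken: 1526 × 1/16 = 95.375
χ² = Σ (O − E)² / E
  purple smooth: (855 − 858.375)² / 858.375 = 0.0133
  purple shrunken: (247 − 286.125)² / 286.125 = 5.3500
  yellow smooth: (293 − 286.125)² / 286.125 = 0.1652
  yellow shrunken: (131 − 95.375)² / 95.375 = 13.3068
χ² = 0.0133 + 5.3500 + 0.1652 + 13.3068 = 18.8353 ≈ 18.835
Degrees of freedom = 4 − 1 = 3; critical value at α = 0.05 is 7.815.
Since 18.835 > 7.815, we reject the null hypothesis — the data do not fit the 9:3:3:1 ratio.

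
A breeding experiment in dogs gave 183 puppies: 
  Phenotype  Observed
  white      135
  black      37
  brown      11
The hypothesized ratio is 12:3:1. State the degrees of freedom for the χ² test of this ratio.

A goodness-of-fit test with 3 phenotype classes has df = 3 − 1 = 2.

2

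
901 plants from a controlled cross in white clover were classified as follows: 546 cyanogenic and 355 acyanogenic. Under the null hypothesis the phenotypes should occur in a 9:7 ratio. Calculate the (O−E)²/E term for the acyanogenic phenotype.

3.896

Total ratio parts = 16. Expected numbers out of 901:
  cyanogenic: 901 × 9/16 = 506.8125
  acyanogenic: 901 × 7/16 = 394.1875
Contribution of acyanogenic: (355 − 394.1875)² / 394.1875 = 3.8958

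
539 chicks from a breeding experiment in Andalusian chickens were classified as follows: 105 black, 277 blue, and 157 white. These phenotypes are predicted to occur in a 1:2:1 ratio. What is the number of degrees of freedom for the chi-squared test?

A goodness-of-fit test with 3 phenotype classes has df = 3 − 1 = 2.

2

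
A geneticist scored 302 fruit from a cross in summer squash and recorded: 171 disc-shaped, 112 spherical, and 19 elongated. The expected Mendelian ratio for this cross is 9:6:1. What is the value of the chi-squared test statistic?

0.022

Total ratio parts = 16. Expected numbers out of 302:
  disc-shaped: 302 × 9/16 = 169.875
  spherical: 302 × 6/16 = 113.25
  elongated: 302 × 1/16 = 18.875
χ² = Σ (O − E)² / E
  disc-shaped: (171 − 169.875)² / 169.875 = 0.0075
  spherical: (112 − 113.25)² / 113.25 = 0.0138
  elongated: (19 − 18.875)² / 18.875 = 0.0008
χ² = 0.0075 + 0.0138 + 0.0008 = 0.0221 ≈ 0.022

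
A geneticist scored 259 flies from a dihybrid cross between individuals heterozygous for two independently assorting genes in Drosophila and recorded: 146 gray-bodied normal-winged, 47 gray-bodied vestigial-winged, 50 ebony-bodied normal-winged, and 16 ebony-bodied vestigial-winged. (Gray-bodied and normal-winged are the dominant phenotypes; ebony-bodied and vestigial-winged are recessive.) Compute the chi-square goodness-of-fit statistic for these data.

A dihybrid F₂ with independent assortment and complete dominance at both loci gives a 9:3:3:1 phenotypic ratio.
Expected counts for N = 259 under a 9:3:3:1 ratio (total parts = 16):
  gray-bodied normal-winged: 259 × 9/16 = 145.6875
  gray-bodied vestigial-winged: 259 × 3/16 = 48.5625
  ebony-bodied normal-winged: 259 × 3/16 = 48.5625
  ebony-bodied vestigial-winged: 259 × 1/16 = 16.1875
χ² = Σ (O − E)² / E
  gray-bodied normal-winged: (146 − 145.6875)² / 145.6875 = 0.0007
  gray-bodied vestigial-winged: (47 − 48.5625)² / 48.5625 = 0.0503
  ebony-bodied normal-winged: (50 − 48.5625)² / 48.5625 = 0.0426
  ebony-bodied vestigial-winged: (16 − 16.1875)² / 16.1875 = 0.0022
χ² = 0.0007 + 0.0503 + 0.0426 + 0.0022 = 0.0958 ≈ 0.096

0.096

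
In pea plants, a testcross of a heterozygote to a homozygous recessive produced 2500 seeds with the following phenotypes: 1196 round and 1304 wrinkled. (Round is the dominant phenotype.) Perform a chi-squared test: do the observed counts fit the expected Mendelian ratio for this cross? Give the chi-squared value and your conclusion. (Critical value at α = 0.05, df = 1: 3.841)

4.666; not consistent

A testcross of a heterozygote (Aa × aa) gives a 1:1 phenotypic ratio.
Expected counts for N = 2500 under a 1:1 ratio (total parts = 2):
  round: 2500 × 1/2 = 1250
  wrinkled: 2500 × 1/2 = 1250
χ² = Σ (O − E)² / E
  round: (1196 − 1250)² / 1250 = 2.3328
  wrinkled: (1304 − 1250)² / 1250 = 2.3328
χ² = 2.3328 + 2.3328 = 4.6656 ≈ 4.666
Degrees of freedom = 2 − 1 = 1; critical value at α = 0.05 is 3.841.
Since 4.666 > 3.841, we reject the null hypothesis — the data do not fit the 1:1 ratio.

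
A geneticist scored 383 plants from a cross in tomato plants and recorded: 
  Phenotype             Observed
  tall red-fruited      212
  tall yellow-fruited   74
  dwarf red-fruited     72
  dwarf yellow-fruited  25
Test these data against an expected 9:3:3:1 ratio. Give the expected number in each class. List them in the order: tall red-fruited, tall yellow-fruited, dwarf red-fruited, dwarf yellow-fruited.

215.4375, 71.8125, 71.8125, 23.9375

Expected counts for N = 383 under a 9:3:3:1 ratio (total parts = 16):
  tall red-fruited: 383 × 9/16 = 215.4375
  tall yellow-fruited: 383 × 3/16 = 71.8125
  dwarf red-fruited: 383 × 3/16 = 71.8125
  dwarf yellow-fruited: 383 × 1/16 = 23.9375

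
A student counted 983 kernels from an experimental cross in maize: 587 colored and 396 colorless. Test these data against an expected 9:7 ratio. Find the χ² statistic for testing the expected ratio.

4.796

Expected counts for N = 983 under a 9:7 ratio (total parts = 16):
  colored: 983 × 9/16 = 552.9375
  colorless: 983 × 7/16 = 430.0625
χ² = Σ (O − E)² / E
  colored: (587 − 552.9375)² / 552.9375 = 2.0983
  colorless: (396 − 430.0625)² / 430.0625 = 2.6979
χ² = 2.0983 + 2.6979 = 4.7962 ≈ 4.796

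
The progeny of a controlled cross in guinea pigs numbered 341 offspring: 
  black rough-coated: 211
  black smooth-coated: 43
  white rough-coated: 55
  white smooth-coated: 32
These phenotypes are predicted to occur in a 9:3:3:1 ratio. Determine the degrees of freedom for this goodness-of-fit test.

3

A goodness-of-fit test with 4 phenotype classes has df = 4 − 1 = 3.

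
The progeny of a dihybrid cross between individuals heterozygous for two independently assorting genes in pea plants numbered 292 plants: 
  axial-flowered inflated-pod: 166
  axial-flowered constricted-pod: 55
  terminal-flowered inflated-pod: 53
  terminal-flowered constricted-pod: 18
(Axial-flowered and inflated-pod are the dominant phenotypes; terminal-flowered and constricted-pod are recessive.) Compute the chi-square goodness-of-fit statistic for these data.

A dihybrid F₂ with independent assortment and complete dominance at both loci gives a 9:3:3:1 phenotypic ratio.
Under the 9:3:3:1 hypothesis (Σ ratio = 16, N = 292):
  axial-flowered inflated-pod: 292 × 9/16 = 164.25
  axial-flowered constricted-pod: 292 × 3/16 = 54.75
  terminal-flowered inflated-pod: 292 × 3/16 = 54.75
  terminal-flowered constricted-pod: 292 × 1/16 = 18.25
χ² = Σ (O − E)² / E
  axial-flowered inflated-pod: (166 − 164.25)² / 164.25 = 0.0186
  axial-flowered constricted-pod: (55 − 54.75)² / 54.75 = 0.0011
  terminal-flowered inflated-pod: (53 − 54.75)² / 54.75 = 0.0559
  terminal-flowered constricted-pod: (18 − 18.25)² / 18.25 = 0.0034
χ² = 0.0186 + 0.0011 + 0.0559 + 0.0034 = 0.079

0.079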